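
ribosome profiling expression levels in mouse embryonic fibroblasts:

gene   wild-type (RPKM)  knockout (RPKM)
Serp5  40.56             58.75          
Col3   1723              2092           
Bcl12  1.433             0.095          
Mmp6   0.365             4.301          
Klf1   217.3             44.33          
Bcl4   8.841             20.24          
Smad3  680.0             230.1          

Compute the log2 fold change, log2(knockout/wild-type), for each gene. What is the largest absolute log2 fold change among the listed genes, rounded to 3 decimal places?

log2(58.75/40.56) = 0.535  (Serp5)
log2(2092/1723) = 0.280  (Col3)
log2(0.095/1.433) = -3.915  (Bcl12)
log2(4.301/0.365) = 3.559  (Mmp6)
log2(44.33/217.3) = -2.293  (Klf1)
log2(20.24/8.841) = 1.195  (Bcl4)
log2(230.1/680.0) = -1.563  (Smad3)
The largest magnitude belongs to Bcl12.

3.915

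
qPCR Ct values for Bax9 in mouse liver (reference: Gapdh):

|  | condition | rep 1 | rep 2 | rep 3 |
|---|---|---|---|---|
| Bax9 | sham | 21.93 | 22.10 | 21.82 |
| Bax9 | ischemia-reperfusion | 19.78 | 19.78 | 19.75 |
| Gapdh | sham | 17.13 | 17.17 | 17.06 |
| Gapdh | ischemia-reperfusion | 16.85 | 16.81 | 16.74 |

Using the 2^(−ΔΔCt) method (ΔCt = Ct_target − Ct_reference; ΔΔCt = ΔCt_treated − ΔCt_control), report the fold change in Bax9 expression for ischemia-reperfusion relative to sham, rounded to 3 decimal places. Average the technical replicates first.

3.630

Mean Ct: Bax9 sham 21.950; Bax9 ischemia-reperfusion 19.770; Gapdh sham 17.120; Gapdh ischemia-reperfusion 16.800
ΔCt(sham) = 21.950 − 17.120 = 4.830
ΔCt(ischemia-reperfusion) = 19.770 − 16.800 = 2.970
ΔΔCt = 2.970 − 4.830 = -1.860
Fold change = 2^(−(-1.860)) = 2^1.860 = 3.6301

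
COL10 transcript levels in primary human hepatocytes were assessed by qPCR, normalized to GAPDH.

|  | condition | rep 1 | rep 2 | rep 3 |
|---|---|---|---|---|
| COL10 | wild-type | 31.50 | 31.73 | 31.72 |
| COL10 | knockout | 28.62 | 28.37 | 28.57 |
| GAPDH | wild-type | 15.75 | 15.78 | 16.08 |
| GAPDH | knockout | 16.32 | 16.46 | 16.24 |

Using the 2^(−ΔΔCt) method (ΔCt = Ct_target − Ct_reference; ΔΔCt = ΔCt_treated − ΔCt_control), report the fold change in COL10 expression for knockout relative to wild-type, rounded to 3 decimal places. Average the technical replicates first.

Mean Ct: COL10 wild-type 31.650; COL10 knockout 28.520; GAPDH wild-type 15.870; GAPDH knockout 16.340
ΔCt(wild-type) = 31.650 − 15.870 = 15.780
ΔCt(knockout) = 28.520 − 16.340 = 12.180
ΔΔCt = 12.180 − 15.780 = -3.600
Fold change = 2^(−(-3.600)) = 2^3.600 = 12.1257

12.126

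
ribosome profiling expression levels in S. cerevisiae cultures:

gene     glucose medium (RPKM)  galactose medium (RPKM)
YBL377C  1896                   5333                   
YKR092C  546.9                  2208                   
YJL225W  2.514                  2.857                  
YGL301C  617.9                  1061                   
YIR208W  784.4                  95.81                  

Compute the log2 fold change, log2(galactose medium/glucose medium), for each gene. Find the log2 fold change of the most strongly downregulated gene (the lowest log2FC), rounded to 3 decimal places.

log2(5333/1896) = 1.492  (YBL377C)
log2(2208/546.9) = 2.013  (YKR092C)
log2(2.857/2.514) = 0.185  (YJL225W)
log2(1061/617.9) = 0.780  (YGL301C)
log2(95.81/784.4) = -3.033  (YIR208W)
YIR208W is most strongly downregulated.

-3.033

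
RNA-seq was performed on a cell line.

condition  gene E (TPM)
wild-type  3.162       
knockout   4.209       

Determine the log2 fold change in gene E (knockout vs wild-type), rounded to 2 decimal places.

0.41

Fold change = 4.209 / 3.162 = 1.3311
log2(1.3311) = 0.413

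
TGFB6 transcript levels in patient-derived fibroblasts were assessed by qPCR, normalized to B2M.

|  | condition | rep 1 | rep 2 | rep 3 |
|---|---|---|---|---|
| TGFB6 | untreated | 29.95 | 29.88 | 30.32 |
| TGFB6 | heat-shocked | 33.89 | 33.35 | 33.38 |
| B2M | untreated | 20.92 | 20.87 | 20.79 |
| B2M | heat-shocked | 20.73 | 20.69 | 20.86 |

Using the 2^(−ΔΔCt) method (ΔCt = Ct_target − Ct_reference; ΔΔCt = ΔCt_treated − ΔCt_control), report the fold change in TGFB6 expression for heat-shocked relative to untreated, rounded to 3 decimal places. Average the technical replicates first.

0.083

Mean Ct: TGFB6 untreated 30.050; TGFB6 heat-shocked 33.540; B2M untreated 20.860; B2M heat-shocked 20.760
ΔCt(untreated) = 30.050 − 20.860 = 9.190
ΔCt(heat-shocked) = 33.540 − 20.760 = 12.780
ΔΔCt = 12.780 − 9.190 = 3.590
Fold change = 2^(−3.590) = 0.0830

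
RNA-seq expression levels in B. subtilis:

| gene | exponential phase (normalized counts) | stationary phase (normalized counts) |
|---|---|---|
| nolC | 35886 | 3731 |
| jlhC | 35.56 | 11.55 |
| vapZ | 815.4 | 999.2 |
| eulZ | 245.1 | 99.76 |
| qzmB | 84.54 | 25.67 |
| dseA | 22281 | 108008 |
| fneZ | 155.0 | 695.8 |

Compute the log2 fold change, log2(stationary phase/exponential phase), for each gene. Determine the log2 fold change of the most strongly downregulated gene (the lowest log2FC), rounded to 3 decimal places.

log2(3731/35886) = -3.266  (nolC)
log2(11.55/35.56) = -1.622  (jlhC)
log2(999.2/815.4) = 0.293  (vapZ)
log2(99.76/245.1) = -1.297  (eulZ)
log2(25.67/84.54) = -1.720  (qzmB)
log2(108008/22281) = 2.277  (dseA)
log2(695.8/155.0) = 2.166  (fneZ)
nolC is most strongly downregulated.

-3.266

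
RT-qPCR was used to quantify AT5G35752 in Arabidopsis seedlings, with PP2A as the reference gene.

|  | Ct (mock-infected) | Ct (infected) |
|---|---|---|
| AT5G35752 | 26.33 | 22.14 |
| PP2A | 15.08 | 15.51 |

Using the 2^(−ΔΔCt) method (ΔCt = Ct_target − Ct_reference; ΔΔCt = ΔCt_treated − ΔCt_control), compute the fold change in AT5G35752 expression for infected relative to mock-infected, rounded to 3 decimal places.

ΔCt(mock-infected) = 26.330 − 15.080 = 11.250
ΔCt(infected) = 22.140 − 15.510 = 6.630
ΔΔCt = 6.630 − 11.250 = -4.620
Fold change = 2^(−(-4.620)) = 2^4.620 = 24.5900

24.590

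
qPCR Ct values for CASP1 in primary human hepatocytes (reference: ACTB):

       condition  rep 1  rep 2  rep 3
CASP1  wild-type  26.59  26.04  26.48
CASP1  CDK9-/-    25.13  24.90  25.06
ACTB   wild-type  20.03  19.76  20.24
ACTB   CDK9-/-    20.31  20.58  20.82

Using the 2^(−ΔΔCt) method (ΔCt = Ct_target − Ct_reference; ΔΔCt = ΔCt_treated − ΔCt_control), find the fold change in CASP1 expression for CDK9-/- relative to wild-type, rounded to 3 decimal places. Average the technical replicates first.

3.732

Mean Ct: CASP1 wild-type 26.370; CASP1 CDK9-/- 25.030; ACTB wild-type 20.010; ACTB CDK9-/- 20.570
ΔCt(wild-type) = 26.370 − 20.010 = 6.360
ΔCt(CDK9-/-) = 25.030 − 20.570 = 4.460
ΔΔCt = 4.460 − 6.360 = -1.900
Fold change = 2^(−(-1.900)) = 2^1.900 = 3.7321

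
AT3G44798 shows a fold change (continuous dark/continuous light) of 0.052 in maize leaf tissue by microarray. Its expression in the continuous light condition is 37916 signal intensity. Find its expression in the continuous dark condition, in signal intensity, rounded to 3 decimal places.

continuous dark expression = 37916 × 0.052 = 1971.632

1971.632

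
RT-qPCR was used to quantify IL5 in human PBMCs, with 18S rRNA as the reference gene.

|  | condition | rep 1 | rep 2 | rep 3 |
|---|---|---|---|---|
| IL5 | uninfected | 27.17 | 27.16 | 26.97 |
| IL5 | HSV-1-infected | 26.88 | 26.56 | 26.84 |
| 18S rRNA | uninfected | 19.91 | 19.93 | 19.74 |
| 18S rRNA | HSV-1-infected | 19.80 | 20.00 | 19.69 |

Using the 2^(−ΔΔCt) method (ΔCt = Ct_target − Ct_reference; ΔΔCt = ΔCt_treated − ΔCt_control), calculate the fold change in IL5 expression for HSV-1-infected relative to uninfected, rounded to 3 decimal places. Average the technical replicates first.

Mean Ct: IL5 uninfected 27.100; IL5 HSV-1-infected 26.760; 18S rRNA uninfected 19.860; 18S rRNA HSV-1-infected 19.830
ΔCt(uninfected) = 27.100 − 19.860 = 7.240
ΔCt(HSV-1-infected) = 26.760 − 19.830 = 6.930
ΔΔCt = 6.930 − 7.240 = -0.310
Fold change = 2^(−(-0.310)) = 2^0.310 = 1.2397

1.240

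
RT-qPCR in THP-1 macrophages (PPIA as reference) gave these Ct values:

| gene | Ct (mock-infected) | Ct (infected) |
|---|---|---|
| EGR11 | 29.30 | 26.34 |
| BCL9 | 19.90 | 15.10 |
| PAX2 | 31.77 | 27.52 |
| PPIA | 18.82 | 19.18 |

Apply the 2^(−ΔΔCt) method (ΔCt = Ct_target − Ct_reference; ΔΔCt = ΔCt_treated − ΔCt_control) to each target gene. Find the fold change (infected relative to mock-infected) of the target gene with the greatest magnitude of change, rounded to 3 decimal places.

EGR11: ΔΔCt = (26.34−19.18) − (29.30−18.82) = 7.16 − 10.48 = -3.32; fold change = 2^3.32 = 9.987
BCL9: ΔΔCt = (15.10−19.18) − (19.90−18.82) = -4.08 − 1.08 = -5.16; fold change = 2^5.16 = 35.753
PAX2: ΔΔCt = (27.52−19.18) − (31.77−18.82) = 8.34 − 12.95 = -4.61; fold change = 2^4.61 = 24.420
BCL9 has the largest |ΔΔCt| = 5.16.

35.753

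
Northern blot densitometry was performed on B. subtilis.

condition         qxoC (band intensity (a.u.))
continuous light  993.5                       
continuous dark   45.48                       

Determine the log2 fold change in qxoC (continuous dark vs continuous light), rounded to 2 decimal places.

Fold change = 45.48 / 993.5 = 0.0458
log2(0.0458) = -4.449

-4.45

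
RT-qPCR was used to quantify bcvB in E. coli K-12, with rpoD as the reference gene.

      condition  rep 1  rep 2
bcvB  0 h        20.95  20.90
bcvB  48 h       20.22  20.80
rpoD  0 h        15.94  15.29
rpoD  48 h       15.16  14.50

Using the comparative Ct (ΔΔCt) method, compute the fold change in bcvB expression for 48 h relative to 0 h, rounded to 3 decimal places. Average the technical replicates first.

Mean Ct: bcvB 0 h 20.925; bcvB 48 h 20.510; rpoD 0 h 15.615; rpoD 48 h 14.830
ΔCt(0 h) = 20.925 − 15.615 = 5.310
ΔCt(48 h) = 20.510 − 14.830 = 5.680
ΔΔCt = 5.680 − 5.310 = 0.370
Fold change = 2^(−0.370) = 0.7738

0.774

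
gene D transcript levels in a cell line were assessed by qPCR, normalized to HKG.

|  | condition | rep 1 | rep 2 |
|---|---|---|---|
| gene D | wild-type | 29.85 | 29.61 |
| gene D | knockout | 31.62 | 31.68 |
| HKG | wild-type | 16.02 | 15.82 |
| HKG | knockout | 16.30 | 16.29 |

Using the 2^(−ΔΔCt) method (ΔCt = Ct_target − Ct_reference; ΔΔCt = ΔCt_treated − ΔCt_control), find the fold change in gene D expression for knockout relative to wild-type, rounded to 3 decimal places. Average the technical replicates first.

Mean Ct: gene D wild-type 29.730; gene D knockout 31.650; HKG wild-type 15.920; HKG knockout 16.295
ΔCt(wild-type) = 29.730 − 15.920 = 13.810
ΔCt(knockout) = 31.650 − 16.295 = 15.355
ΔΔCt = 15.355 − 13.810 = 1.545
Fold change = 2^(−1.545) = 0.3427

0.343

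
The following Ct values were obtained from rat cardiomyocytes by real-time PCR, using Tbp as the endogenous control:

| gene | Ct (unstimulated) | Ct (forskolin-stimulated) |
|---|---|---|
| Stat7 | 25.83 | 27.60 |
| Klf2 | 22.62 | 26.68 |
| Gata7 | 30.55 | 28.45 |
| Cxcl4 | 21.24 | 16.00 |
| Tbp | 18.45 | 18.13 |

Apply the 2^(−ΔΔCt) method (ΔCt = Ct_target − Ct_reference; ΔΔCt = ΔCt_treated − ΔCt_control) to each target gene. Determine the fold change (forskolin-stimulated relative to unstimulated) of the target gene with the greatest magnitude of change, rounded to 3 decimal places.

Stat7: ΔΔCt = (27.60−18.13) − (25.83−18.45) = 9.47 − 7.38 = 2.09; fold change = 2^-2.09 = 0.235
Klf2: ΔΔCt = (26.68−18.13) − (22.62−18.45) = 8.55 − 4.17 = 4.38; fold change = 2^-4.38 = 0.048
Gata7: ΔΔCt = (28.45−18.13) − (30.55−18.45) = 10.32 − 12.10 = -1.78; fold change = 2^1.78 = 3.434
Cxcl4: ΔΔCt = (16.00−18.13) − (21.24−18.45) = -2.13 − 2.79 = -4.92; fold change = 2^4.92 = 30.274
Cxcl4 has the largest |ΔΔCt| = 4.92.

30.274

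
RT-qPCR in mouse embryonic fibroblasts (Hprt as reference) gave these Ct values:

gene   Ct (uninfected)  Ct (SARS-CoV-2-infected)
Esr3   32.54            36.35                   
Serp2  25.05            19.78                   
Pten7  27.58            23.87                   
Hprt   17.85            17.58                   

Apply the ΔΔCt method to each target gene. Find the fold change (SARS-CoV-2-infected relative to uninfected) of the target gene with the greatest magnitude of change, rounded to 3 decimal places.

32.000

Esr3: ΔΔCt = (36.35−17.58) − (32.54−17.85) = 18.77 − 14.69 = 4.08; fold change = 2^-4.08 = 0.059
Serp2: ΔΔCt = (19.78−17.58) − (25.05−17.85) = 2.20 − 7.20 = -5.00; fold change = 2^5.00 = 32.000
Pten7: ΔΔCt = (23.87−17.58) − (27.58−17.85) = 6.29 − 9.73 = -3.44; fold change = 2^3.44 = 10.853
Serp2 has the largest |ΔΔCt| = 5.00.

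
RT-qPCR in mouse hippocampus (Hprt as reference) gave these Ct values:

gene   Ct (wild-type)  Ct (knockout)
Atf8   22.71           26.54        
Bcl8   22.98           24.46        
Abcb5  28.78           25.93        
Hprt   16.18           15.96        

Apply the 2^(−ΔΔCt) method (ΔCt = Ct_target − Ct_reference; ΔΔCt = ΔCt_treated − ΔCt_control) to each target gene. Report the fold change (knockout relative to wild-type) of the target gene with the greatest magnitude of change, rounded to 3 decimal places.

0.060

Atf8: ΔΔCt = (26.54−15.96) − (22.71−16.18) = 10.58 − 6.53 = 4.05; fold change = 2^-4.05 = 0.060
Bcl8: ΔΔCt = (24.46−15.96) − (22.98−16.18) = 8.50 − 6.80 = 1.70; fold change = 2^-1.70 = 0.308
Abcb5: ΔΔCt = (25.93−15.96) − (28.78−16.18) = 9.97 − 12.60 = -2.63; fold change = 2^2.63 = 6.190
Atf8 has the largest |ΔΔCt| = 4.05.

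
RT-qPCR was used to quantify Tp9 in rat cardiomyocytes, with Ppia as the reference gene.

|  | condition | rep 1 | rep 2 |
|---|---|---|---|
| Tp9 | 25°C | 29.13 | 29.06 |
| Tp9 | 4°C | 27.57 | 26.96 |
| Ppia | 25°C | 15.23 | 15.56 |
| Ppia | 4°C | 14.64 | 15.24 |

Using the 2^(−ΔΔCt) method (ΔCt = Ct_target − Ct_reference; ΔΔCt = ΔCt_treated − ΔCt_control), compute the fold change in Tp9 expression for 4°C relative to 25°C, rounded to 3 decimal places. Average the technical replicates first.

Mean Ct: Tp9 25°C 29.095; Tp9 4°C 27.265; Ppia 25°C 15.395; Ppia 4°C 14.940
ΔCt(25°C) = 29.095 − 15.395 = 13.700
ΔCt(4°C) = 27.265 − 14.940 = 12.325
ΔΔCt = 12.325 − 13.700 = -1.375
Fold change = 2^(−(-1.375)) = 2^1.375 = 2.5937

2.594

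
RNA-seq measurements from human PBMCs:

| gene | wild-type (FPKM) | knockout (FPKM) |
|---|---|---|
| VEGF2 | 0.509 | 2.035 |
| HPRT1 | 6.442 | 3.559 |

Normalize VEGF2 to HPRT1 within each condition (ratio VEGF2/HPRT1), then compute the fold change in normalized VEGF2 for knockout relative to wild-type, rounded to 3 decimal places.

VEGF2/HPRT1 (wild-type) = 0.509 / 6.442 = 0.079013
VEGF2/HPRT1 (knockout) = 2.035 / 3.559 = 0.57179
Fold change = 0.57179 / 0.079013 = 7.2367

7.237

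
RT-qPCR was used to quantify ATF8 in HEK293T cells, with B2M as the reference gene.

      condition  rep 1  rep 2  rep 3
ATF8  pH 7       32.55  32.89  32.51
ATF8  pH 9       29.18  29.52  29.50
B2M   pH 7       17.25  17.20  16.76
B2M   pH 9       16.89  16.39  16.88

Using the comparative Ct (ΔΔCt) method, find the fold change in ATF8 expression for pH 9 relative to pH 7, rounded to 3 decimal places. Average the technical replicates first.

Mean Ct: ATF8 pH 7 32.650; ATF8 pH 9 29.400; B2M pH 7 17.070; B2M pH 9 16.720
ΔCt(pH 7) = 32.650 − 17.070 = 15.580
ΔCt(pH 9) = 29.400 − 16.720 = 12.680
ΔΔCt = 12.680 − 15.580 = -2.900
Fold change = 2^(−(-2.900)) = 2^2.900 = 7.4643

7.464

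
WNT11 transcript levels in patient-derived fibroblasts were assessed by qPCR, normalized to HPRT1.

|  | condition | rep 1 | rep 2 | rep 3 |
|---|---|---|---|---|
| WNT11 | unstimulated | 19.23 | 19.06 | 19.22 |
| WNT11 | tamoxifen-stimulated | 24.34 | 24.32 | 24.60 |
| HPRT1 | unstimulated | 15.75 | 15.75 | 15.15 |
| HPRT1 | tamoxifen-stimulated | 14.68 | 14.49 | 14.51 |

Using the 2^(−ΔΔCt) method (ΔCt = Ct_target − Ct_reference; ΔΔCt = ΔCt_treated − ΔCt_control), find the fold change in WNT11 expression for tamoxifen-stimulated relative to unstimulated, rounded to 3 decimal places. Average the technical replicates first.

0.013

Mean Ct: WNT11 unstimulated 19.170; WNT11 tamoxifen-stimulated 24.420; HPRT1 unstimulated 15.550; HPRT1 tamoxifen-stimulated 14.560
ΔCt(unstimulated) = 19.170 − 15.550 = 3.620
ΔCt(tamoxifen-stimulated) = 24.420 − 14.560 = 9.860
ΔΔCt = 9.860 − 3.620 = 6.240
Fold change = 2^(−6.240) = 0.0132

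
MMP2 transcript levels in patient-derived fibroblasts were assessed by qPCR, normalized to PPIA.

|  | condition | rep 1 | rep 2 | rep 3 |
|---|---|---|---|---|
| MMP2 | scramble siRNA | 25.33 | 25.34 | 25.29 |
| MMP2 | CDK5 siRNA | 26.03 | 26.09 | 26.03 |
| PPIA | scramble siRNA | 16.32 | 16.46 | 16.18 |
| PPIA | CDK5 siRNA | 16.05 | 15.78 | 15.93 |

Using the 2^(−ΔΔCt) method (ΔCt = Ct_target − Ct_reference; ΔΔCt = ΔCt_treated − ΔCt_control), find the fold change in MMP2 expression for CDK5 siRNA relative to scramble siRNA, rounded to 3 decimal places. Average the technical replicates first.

Mean Ct: MMP2 scramble siRNA 25.320; MMP2 CDK5 siRNA 26.050; PPIA scramble siRNA 16.320; PPIA CDK5 siRNA 15.920
ΔCt(scramble siRNA) = 25.320 − 16.320 = 9.000
ΔCt(CDK5 siRNA) = 26.050 − 15.920 = 10.130
ΔΔCt = 10.130 − 9.000 = 1.130
Fold change = 2^(−1.130) = 0.4569

0.457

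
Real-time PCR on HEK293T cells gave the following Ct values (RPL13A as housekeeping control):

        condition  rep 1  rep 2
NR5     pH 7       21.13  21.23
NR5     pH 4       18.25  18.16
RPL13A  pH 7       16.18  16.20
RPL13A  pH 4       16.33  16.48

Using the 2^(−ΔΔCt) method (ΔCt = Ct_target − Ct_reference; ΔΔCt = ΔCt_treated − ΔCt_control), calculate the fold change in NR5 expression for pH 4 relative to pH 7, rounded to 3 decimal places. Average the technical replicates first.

Mean Ct: NR5 pH 7 21.180; NR5 pH 4 18.205; RPL13A pH 7 16.190; RPL13A pH 4 16.405
ΔCt(pH 7) = 21.180 − 16.190 = 4.990
ΔCt(pH 4) = 18.205 − 16.405 = 1.800
ΔΔCt = 1.800 − 4.990 = -3.190
Fold change = 2^(−(-3.190)) = 2^3.190 = 9.1261

9.126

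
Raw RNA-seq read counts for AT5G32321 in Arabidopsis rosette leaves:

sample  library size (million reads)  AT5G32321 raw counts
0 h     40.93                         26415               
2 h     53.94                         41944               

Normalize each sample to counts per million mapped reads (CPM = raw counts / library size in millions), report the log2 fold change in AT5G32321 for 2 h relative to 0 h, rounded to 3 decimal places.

0.269

CPM(0 h) = 26415 / 40.93 = 645.3701
CPM(2 h) = 41944 / 53.94 = 777.6047
Fold change = 777.6047 / 645.3701 = 1.20490
log2(1.20490) = 0.2689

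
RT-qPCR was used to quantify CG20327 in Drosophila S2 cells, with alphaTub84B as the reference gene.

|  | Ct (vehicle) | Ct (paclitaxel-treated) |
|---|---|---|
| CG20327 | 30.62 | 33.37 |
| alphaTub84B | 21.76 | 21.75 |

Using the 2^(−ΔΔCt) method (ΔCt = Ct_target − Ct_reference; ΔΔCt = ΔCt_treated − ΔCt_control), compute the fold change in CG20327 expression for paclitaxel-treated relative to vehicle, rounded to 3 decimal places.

0.148

ΔCt(vehicle) = 30.620 − 21.760 = 8.860
ΔCt(paclitaxel-treated) = 33.370 − 21.750 = 11.620
ΔΔCt = 11.620 − 8.860 = 2.760
Fold change = 2^(−2.760) = 0.1476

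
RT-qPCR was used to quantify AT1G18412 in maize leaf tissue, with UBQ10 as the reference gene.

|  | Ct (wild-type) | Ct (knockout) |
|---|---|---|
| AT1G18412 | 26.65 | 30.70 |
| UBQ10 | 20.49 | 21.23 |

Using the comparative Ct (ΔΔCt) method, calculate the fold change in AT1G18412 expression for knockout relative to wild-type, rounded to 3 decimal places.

ΔCt(wild-type) = 26.650 − 20.490 = 6.160
ΔCt(knockout) = 30.700 − 21.230 = 9.470
ΔΔCt = 9.470 − 6.160 = 3.310
Fold change = 2^(−3.310) = 0.1008

0.101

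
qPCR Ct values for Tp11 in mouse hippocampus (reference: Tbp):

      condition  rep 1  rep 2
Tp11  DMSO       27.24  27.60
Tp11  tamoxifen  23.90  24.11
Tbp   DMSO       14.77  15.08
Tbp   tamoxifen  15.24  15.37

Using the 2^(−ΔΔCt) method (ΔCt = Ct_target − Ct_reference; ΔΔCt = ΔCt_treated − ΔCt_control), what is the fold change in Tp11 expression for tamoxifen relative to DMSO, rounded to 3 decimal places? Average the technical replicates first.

Mean Ct: Tp11 DMSO 27.420; Tp11 tamoxifen 24.005; Tbp DMSO 14.925; Tbp tamoxifen 15.305
ΔCt(DMSO) = 27.420 − 14.925 = 12.495
ΔCt(tamoxifen) = 24.005 − 15.305 = 8.700
ΔΔCt = 8.700 − 12.495 = -3.795
Fold change = 2^(−(-3.795)) = 2^3.795 = 13.8806

13.881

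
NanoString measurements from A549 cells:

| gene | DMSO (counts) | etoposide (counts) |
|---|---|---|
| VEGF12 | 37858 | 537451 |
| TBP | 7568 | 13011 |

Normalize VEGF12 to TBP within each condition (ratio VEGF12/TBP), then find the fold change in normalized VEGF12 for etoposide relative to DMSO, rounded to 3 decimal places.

VEGF12/TBP (DMSO) = 37858 / 7568 = 5.0024
VEGF12/TBP (etoposide) = 537451 / 13011 = 41.307
Fold change = 41.307 / 5.0024 = 8.2576

8.258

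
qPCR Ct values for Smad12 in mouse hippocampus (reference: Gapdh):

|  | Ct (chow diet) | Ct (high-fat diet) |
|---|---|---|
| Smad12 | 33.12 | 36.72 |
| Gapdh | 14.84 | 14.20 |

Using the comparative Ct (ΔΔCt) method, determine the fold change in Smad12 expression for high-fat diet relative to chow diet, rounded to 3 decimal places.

0.053

ΔCt(chow diet) = 33.120 − 14.840 = 18.280
ΔCt(high-fat diet) = 36.720 − 14.200 = 22.520
ΔΔCt = 22.520 − 18.280 = 4.240
Fold change = 2^(−4.240) = 0.0529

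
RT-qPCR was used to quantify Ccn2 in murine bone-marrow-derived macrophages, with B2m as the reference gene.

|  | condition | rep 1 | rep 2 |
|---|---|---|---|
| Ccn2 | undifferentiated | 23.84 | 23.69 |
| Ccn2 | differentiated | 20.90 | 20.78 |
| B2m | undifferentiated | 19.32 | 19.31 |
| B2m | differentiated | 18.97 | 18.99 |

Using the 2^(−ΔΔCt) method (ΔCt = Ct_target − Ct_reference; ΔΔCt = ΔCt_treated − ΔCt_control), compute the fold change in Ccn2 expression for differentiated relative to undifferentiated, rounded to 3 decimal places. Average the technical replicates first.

Mean Ct: Ccn2 undifferentiated 23.765; Ccn2 differentiated 20.840; B2m undifferentiated 19.315; B2m differentiated 18.980
ΔCt(undifferentiated) = 23.765 − 19.315 = 4.450
ΔCt(differentiated) = 20.840 − 18.980 = 1.860
ΔΔCt = 1.860 − 4.450 = -2.590
Fold change = 2^(−(-2.590)) = 2^2.590 = 6.0210

6.021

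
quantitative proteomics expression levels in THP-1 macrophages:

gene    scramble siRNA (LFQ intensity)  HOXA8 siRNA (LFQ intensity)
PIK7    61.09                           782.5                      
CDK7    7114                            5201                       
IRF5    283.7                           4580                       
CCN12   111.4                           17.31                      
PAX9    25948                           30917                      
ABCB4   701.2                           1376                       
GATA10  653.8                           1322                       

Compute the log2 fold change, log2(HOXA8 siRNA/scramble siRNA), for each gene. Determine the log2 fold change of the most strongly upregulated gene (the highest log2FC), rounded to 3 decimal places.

log2(782.5/61.09) = 3.679  (PIK7)
log2(5201/7114) = -0.452  (CDK7)
log2(4580/283.7) = 4.013  (IRF5)
log2(17.31/111.4) = -2.686  (CCN12)
log2(30917/25948) = 0.253  (PAX9)
log2(1376/701.2) = 0.973  (ABCB4)
log2(1322/653.8) = 1.016  (GATA10)
IRF5 is most strongly upregulated.

4.013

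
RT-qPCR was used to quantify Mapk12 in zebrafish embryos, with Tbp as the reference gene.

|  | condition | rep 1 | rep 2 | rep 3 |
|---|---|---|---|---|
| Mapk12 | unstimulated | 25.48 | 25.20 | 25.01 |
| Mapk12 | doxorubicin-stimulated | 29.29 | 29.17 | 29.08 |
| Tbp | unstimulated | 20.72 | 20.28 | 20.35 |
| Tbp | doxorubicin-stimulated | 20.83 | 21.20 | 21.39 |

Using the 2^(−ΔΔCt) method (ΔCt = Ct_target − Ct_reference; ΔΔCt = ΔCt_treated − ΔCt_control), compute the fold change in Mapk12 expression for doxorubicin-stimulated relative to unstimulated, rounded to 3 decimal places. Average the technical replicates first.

0.104

Mean Ct: Mapk12 unstimulated 25.230; Mapk12 doxorubicin-stimulated 29.180; Tbp unstimulated 20.450; Tbp doxorubicin-stimulated 21.140
ΔCt(unstimulated) = 25.230 − 20.450 = 4.780
ΔCt(doxorubicin-stimulated) = 29.180 − 21.140 = 8.040
ΔΔCt = 8.040 − 4.780 = 3.260
Fold change = 2^(−3.260) = 0.1044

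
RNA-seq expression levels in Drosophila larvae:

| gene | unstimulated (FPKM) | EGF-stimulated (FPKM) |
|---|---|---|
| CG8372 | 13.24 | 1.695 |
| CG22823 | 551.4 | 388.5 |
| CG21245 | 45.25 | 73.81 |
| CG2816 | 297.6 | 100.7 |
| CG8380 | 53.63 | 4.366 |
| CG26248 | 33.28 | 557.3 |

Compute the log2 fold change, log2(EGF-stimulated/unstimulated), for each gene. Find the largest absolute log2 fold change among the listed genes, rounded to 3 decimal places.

log2(1.695/13.24) = -2.966  (CG8372)
log2(388.5/551.4) = -0.505  (CG22823)
log2(73.81/45.25) = 0.706  (CG21245)
log2(100.7/297.6) = -1.563  (CG2816)
log2(4.366/53.63) = -3.619  (CG8380)
log2(557.3/33.28) = 4.066  (CG26248)
The largest magnitude belongs to CG26248.

4.066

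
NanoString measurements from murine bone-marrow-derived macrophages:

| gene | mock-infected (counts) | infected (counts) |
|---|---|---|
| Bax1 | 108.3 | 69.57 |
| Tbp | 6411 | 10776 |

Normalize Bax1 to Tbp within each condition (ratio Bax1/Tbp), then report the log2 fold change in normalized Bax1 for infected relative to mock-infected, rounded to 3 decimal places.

-1.388

Bax1/Tbp (mock-infected) = 108.3 / 6411 = 0.016893
Bax1/Tbp (infected) = 69.57 / 10776 = 0.006456
Fold change = 0.006456 / 0.016893 = 0.3822
log2(0.3822) = -1.3877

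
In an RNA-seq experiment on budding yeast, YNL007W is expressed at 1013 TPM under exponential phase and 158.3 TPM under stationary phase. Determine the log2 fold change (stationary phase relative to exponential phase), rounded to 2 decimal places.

Fold change = 158.3 / 1013 = 0.1563
log2(0.1563) = -2.678

-2.68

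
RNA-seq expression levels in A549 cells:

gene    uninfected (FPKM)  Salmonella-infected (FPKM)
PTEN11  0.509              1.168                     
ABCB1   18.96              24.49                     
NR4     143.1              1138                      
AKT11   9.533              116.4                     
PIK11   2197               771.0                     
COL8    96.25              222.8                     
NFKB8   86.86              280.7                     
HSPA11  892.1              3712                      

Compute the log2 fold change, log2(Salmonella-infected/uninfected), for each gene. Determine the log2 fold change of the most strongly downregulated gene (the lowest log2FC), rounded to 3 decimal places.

-1.511

log2(1.168/0.509) = 1.198  (PTEN11)
log2(24.49/18.96) = 0.369  (ABCB1)
log2(1138/143.1) = 2.991  (NR4)
log2(116.4/9.533) = 3.610  (AKT11)
log2(771.0/2197) = -1.511  (PIK11)
log2(222.8/96.25) = 1.211  (COL8)
log2(280.7/86.86) = 1.692  (NFKB8)
log2(3712/892.1) = 2.057  (HSPA11)
PIK11 is most strongly downregulated.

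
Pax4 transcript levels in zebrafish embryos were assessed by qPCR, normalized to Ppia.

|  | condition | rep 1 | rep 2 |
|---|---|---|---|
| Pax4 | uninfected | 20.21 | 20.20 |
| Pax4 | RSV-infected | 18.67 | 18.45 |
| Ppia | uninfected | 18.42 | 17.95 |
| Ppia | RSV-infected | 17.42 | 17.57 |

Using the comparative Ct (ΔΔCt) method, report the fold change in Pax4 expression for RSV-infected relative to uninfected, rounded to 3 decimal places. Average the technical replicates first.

1.939

Mean Ct: Pax4 uninfected 20.205; Pax4 RSV-infected 18.560; Ppia uninfected 18.185; Ppia RSV-infected 17.495
ΔCt(uninfected) = 20.205 − 18.185 = 2.020
ΔCt(RSV-infected) = 18.560 − 17.495 = 1.065
ΔΔCt = 1.065 − 2.020 = -0.955
Fold change = 2^(−(-0.955)) = 2^0.955 = 1.9386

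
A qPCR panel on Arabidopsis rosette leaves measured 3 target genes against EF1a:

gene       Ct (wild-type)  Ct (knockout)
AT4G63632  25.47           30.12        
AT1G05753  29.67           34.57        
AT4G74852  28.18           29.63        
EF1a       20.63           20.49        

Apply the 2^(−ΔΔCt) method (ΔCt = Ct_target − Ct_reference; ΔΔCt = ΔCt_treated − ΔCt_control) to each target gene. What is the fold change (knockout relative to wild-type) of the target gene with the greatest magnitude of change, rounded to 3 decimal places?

0.030

AT4G63632: ΔΔCt = (30.12−20.49) − (25.47−20.63) = 9.63 − 4.84 = 4.79; fold change = 2^-4.79 = 0.036
AT1G05753: ΔΔCt = (34.57−20.49) − (29.67−20.63) = 14.08 − 9.04 = 5.04; fold change = 2^-5.04 = 0.030
AT4G74852: ΔΔCt = (29.63−20.49) − (28.18−20.63) = 9.14 − 7.55 = 1.59; fold change = 2^-1.59 = 0.332
AT1G05753 has the largest |ΔΔCt| = 5.04.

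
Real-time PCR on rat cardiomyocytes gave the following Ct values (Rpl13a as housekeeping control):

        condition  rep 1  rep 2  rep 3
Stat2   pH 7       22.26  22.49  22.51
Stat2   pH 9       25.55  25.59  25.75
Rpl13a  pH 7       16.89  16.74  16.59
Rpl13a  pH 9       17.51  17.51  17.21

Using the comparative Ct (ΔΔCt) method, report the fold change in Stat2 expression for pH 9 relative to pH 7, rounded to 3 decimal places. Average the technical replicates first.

Mean Ct: Stat2 pH 7 22.420; Stat2 pH 9 25.630; Rpl13a pH 7 16.740; Rpl13a pH 9 17.410
ΔCt(pH 7) = 22.420 − 16.740 = 5.680
ΔCt(pH 9) = 25.630 − 17.410 = 8.220
ΔΔCt = 8.220 − 5.680 = 2.540
Fold change = 2^(−2.540) = 0.1719

0.172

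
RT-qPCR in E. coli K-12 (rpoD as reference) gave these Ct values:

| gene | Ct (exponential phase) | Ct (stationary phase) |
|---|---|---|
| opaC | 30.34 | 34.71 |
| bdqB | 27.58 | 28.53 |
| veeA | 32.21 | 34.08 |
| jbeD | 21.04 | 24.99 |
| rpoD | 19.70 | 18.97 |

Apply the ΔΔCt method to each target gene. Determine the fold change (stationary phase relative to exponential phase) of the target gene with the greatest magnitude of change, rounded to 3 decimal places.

0.029

opaC: ΔΔCt = (34.71−18.97) − (30.34−19.70) = 15.74 − 10.64 = 5.10; fold change = 2^-5.10 = 0.029
bdqB: ΔΔCt = (28.53−18.97) − (27.58−19.70) = 9.56 − 7.88 = 1.68; fold change = 2^-1.68 = 0.312
veeA: ΔΔCt = (34.08−18.97) − (32.21−19.70) = 15.11 − 12.51 = 2.60; fold change = 2^-2.60 = 0.165
jbeD: ΔΔCt = (24.99−18.97) − (21.04−19.70) = 6.02 − 1.34 = 4.68; fold change = 2^-4.68 = 0.039
opaC has the largest |ΔΔCt| = 5.10.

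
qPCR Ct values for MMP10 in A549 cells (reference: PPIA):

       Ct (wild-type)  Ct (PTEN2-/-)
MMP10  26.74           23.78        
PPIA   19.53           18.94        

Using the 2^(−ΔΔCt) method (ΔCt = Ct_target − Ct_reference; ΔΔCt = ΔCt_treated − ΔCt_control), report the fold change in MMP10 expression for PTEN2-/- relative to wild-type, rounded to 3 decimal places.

ΔCt(wild-type) = 26.740 − 19.530 = 7.210
ΔCt(PTEN2-/-) = 23.780 − 18.940 = 4.840
ΔΔCt = 4.840 − 7.210 = -2.370
Fold change = 2^(−(-2.370)) = 2^2.370 = 5.1694

5.169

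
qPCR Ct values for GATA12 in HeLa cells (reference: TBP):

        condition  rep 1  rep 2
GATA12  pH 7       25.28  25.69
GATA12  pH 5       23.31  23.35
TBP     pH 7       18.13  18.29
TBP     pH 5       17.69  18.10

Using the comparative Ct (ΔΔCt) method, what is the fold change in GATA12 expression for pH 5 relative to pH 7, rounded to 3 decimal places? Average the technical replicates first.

Mean Ct: GATA12 pH 7 25.485; GATA12 pH 5 23.330; TBP pH 7 18.210; TBP pH 5 17.895
ΔCt(pH 7) = 25.485 − 18.210 = 7.275
ΔCt(pH 5) = 23.330 − 17.895 = 5.435
ΔΔCt = 5.435 − 7.275 = -1.840
Fold change = 2^(−(-1.840)) = 2^1.840 = 3.5801

3.580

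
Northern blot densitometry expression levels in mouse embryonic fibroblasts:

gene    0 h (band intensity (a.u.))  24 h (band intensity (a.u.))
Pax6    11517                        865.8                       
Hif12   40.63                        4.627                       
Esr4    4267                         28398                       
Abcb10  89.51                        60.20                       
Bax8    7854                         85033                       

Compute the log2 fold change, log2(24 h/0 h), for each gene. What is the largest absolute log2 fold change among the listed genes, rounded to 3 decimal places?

log2(865.8/11517) = -3.734  (Pax6)
log2(4.627/40.63) = -3.134  (Hif12)
log2(28398/4267) = 2.734  (Esr4)
log2(60.20/89.51) = -0.572  (Abcb10)
log2(85033/7854) = 3.437  (Bax8)
The largest magnitude belongs to Pax6.

3.734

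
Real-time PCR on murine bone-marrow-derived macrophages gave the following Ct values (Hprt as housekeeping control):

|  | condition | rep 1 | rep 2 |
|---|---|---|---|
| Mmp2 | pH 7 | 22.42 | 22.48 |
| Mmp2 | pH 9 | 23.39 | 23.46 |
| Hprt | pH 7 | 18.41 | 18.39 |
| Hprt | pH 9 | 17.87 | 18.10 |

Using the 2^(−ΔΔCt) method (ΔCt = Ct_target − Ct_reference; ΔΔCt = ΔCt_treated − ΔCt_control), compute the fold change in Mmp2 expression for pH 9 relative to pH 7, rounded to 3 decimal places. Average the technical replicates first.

Mean Ct: Mmp2 pH 7 22.450; Mmp2 pH 9 23.425; Hprt pH 7 18.400; Hprt pH 9 17.985
ΔCt(pH 7) = 22.450 − 18.400 = 4.050
ΔCt(pH 9) = 23.425 − 17.985 = 5.440
ΔΔCt = 5.440 − 4.050 = 1.390
Fold change = 2^(−1.390) = 0.3816

0.382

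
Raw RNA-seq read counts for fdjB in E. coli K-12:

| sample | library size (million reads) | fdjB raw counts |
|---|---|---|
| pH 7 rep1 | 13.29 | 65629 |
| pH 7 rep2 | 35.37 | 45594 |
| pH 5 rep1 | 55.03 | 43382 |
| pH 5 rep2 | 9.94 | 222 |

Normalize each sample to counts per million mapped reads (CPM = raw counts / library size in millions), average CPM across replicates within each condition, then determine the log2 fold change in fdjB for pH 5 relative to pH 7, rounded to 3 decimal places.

-2.941

CPM(pH 7 rep1) = 65629 / 13.29 = 4938.2242
CPM(pH 7 rep2) = 45594 / 35.37 = 1289.0585
CPM(pH 5 rep1) = 43382 / 55.03 = 788.3336
CPM(pH 5 rep2) = 222 / 9.94 = 22.3340
mean CPM(pH 7) = 3113.6414; mean CPM(pH 5) = 405.3338
Fold change = 405.3338 / 3113.6414 = 0.13018
log2(0.13018) = -2.9414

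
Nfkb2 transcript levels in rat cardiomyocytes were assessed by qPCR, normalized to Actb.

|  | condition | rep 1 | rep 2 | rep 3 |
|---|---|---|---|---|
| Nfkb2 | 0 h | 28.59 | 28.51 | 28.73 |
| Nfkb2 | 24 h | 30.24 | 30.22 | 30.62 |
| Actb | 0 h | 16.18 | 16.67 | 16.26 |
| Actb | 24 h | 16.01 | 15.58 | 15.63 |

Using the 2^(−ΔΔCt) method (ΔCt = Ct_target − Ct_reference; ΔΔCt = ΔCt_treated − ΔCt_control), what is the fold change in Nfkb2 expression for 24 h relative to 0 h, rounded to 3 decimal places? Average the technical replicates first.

Mean Ct: Nfkb2 0 h 28.610; Nfkb2 24 h 30.360; Actb 0 h 16.370; Actb 24 h 15.740
ΔCt(0 h) = 28.610 − 16.370 = 12.240
ΔCt(24 h) = 30.360 − 15.740 = 14.620
ΔΔCt = 14.620 − 12.240 = 2.380
Fold change = 2^(−2.380) = 0.1921

0.192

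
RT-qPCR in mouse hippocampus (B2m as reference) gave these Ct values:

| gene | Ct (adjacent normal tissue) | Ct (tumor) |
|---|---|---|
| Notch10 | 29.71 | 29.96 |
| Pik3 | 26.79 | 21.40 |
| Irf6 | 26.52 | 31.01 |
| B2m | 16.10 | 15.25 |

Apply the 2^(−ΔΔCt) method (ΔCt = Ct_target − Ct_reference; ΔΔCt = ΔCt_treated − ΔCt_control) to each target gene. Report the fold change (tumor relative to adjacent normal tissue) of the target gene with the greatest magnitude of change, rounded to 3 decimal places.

0.025

Notch10: ΔΔCt = (29.96−15.25) − (29.71−16.10) = 14.71 − 13.61 = 1.10; fold change = 2^-1.10 = 0.467
Pik3: ΔΔCt = (21.40−15.25) − (26.79−16.10) = 6.15 − 10.69 = -4.54; fold change = 2^4.54 = 23.264
Irf6: ΔΔCt = (31.01−15.25) − (26.52−16.10) = 15.76 − 10.42 = 5.34; fold change = 2^-5.34 = 0.025
Irf6 has the largest |ΔΔCt| = 5.34.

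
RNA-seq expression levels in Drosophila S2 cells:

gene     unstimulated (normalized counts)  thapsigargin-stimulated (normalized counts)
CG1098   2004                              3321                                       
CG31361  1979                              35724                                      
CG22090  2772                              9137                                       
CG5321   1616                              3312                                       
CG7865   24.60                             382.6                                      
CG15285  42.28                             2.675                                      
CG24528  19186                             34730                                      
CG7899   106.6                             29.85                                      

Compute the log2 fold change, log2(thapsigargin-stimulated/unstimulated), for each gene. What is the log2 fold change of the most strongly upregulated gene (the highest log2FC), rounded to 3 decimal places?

log2(3321/2004) = 0.729  (CG1098)
log2(35724/1979) = 4.174  (CG31361)
log2(9137/2772) = 1.721  (CG22090)
log2(3312/1616) = 1.035  (CG5321)
log2(382.6/24.60) = 3.959  (CG7865)
log2(2.675/42.28) = -3.982  (CG15285)
log2(34730/19186) = 0.856  (CG24528)
log2(29.85/106.6) = -1.836  (CG7899)
CG31361 is most strongly upregulated.

4.174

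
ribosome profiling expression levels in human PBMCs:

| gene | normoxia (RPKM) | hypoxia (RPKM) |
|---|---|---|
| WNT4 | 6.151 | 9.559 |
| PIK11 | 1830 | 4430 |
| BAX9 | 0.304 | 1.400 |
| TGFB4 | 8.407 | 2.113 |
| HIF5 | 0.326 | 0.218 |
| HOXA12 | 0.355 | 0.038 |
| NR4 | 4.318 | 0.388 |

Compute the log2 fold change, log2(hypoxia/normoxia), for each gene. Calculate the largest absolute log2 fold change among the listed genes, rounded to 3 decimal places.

log2(9.559/6.151) = 0.636  (WNT4)
log2(4430/1830) = 1.275  (PIK11)
log2(1.400/0.304) = 2.203  (BAX9)
log2(2.113/8.407) = -1.992  (TGFB4)
log2(0.218/0.326) = -0.581  (HIF5)
log2(0.038/0.355) = -3.224  (HOXA12)
log2(0.388/4.318) = -3.476  (NR4)
The largest magnitude belongs to NR4.

3.476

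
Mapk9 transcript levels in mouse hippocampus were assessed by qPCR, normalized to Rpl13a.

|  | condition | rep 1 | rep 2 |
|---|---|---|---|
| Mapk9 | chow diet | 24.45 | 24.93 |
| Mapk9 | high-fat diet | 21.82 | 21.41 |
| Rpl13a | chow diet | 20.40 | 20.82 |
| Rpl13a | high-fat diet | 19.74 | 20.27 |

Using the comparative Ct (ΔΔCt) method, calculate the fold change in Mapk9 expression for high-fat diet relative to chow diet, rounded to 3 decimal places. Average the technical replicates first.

5.540

Mean Ct: Mapk9 chow diet 24.690; Mapk9 high-fat diet 21.615; Rpl13a chow diet 20.610; Rpl13a high-fat diet 20.005
ΔCt(chow diet) = 24.690 − 20.610 = 4.080
ΔCt(high-fat diet) = 21.615 − 20.005 = 1.610
ΔΔCt = 1.610 − 4.080 = -2.470
Fold change = 2^(−(-2.470)) = 2^2.470 = 5.5404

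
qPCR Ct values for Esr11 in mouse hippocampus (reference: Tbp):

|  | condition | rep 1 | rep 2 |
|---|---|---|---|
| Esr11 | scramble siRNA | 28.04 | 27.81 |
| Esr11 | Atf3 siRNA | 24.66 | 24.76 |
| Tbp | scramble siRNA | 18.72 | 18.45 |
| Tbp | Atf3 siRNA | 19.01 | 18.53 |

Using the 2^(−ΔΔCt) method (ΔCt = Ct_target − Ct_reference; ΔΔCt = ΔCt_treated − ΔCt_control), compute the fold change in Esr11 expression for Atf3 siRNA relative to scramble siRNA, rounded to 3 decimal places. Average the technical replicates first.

10.556

Mean Ct: Esr11 scramble siRNA 27.925; Esr11 Atf3 siRNA 24.710; Tbp scramble siRNA 18.585; Tbp Atf3 siRNA 18.770
ΔCt(scramble siRNA) = 27.925 − 18.585 = 9.340
ΔCt(Atf3 siRNA) = 24.710 − 18.770 = 5.940
ΔΔCt = 5.940 − 9.340 = -3.400
Fold change = 2^(−(-3.400)) = 2^3.400 = 10.5561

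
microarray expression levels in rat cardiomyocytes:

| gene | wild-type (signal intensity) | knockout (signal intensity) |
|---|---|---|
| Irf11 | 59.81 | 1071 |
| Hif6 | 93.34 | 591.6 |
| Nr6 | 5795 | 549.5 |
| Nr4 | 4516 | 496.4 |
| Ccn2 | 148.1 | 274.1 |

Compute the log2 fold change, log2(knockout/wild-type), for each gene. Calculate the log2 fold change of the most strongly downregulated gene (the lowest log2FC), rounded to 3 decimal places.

-3.399

log2(1071/59.81) = 4.162  (Irf11)
log2(591.6/93.34) = 2.664  (Hif6)
log2(549.5/5795) = -3.399  (Nr6)
log2(496.4/4516) = -3.185  (Nr4)
log2(274.1/148.1) = 0.888  (Ccn2)
Nr6 is most strongly downregulated.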